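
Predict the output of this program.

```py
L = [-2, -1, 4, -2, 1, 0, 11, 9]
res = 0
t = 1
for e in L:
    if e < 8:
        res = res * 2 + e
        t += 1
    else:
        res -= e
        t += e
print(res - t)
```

e=-2: <8, res = 0*2+(-2) = -2; t=2
e=-1: <8, res = (-2)*2+(-1) = -5; t=3
e=4: <8, res = (-5)*2+4 = -6; t=4
e=-2: <8, res = (-6)*2+(-2) = -14; t=5
e=1: <8, res = (-14)*2+1 = -27; t=6
e=0: <8, res = (-27)*2+0 = -54; t=7
e=11: not <8, res = (-54)-11 = -65; t=18
e=9: not <8, res = (-65)-9 = -74; t=27
res-t = (-74)-27 = -101

-101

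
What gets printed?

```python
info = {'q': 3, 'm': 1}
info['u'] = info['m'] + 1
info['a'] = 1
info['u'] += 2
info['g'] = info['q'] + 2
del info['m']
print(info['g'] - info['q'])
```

info['u'] = info['m']+1 = 2 → {'q': 3, 'm': 1, 'u': 2}
info['a'] = 1 → {'q': 3, 'm': 1, 'u': 2, 'a': 1}
info['u'] = 2+2 = 4 → {'q': 3, 'm': 1, 'u': 4, 'a': 1}
info['g'] = info['q']+2 = 5 → {'q': 3, 'm': 1, 'u': 4, 'a': 1, 'g': 5}
del 'm' → {'q': 3, 'u': 4, 'a': 1, 'g': 5}
info['g']-info['q'] = 5-3 = 2

2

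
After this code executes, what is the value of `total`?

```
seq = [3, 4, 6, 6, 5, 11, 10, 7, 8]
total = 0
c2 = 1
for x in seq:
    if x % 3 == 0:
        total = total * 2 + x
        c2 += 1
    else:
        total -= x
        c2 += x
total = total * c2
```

x=3: %3==0, total = 0*2+3 = 3; c2=2
x=4: not %3==0, total = 3-4 = -1; c2=6
x=6: %3==0, total = (-1)*2+6 = 4; c2=7
x=6: %3==0, total = 4*2+6 = 14; c2=8
x=5: not %3==0, total = 14-5 = 9; c2=13
x=11: not %3==0, total = 9-11 = -2; c2=24
x=10: not %3==0, total = (-2)-10 = -12; c2=34
x=7: not %3==0, total = (-12)-7 = -19; c2=41
x=8: not %3==0, total = (-19)-8 = -27; c2=49
total*c2 = (-27)*49 = -1323

-1323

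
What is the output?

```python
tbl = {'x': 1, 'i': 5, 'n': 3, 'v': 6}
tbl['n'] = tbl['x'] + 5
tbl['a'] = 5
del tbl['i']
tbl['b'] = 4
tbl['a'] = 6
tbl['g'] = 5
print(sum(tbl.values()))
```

28

tbl['n'] = tbl['x']+5 = 6 → {'x': 1, 'i': 5, 'n': 6, 'v': 6}
tbl['a'] = 5 → {'x': 1, 'i': 5, 'n': 6, 'v': 6, 'a': 5}
del 'i' → {'x': 1, 'n': 6, 'v': 6, 'a': 5}
tbl['b'] = 4 → {'x': 1, 'n': 6, 'v': 6, 'a': 5, 'b': 4}
tbl['a'] = 6 → {'x': 1, 'n': 6, 'v': 6, 'a': 6, 'b': 4}
tbl['g'] = 5 → {'x': 1, 'n': 6, 'v': 6, 'a': 6, 'b': 4, 'g': 5}
sum of values = 28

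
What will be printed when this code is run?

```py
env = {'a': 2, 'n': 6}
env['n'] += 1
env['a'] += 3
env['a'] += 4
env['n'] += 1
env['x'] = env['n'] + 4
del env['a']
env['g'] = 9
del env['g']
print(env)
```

env['n'] = 6+1 = 7 → {'a': 2, 'n': 7}
env['a'] = 2+3 = 5 → {'a': 5, 'n': 7}
env['a'] = 5+4 = 9 → {'a': 9, 'n': 7}
env['n'] = 7+1 = 8 → {'a': 9, 'n': 8}
env['x'] = env['n']+4 = 12 → {'a': 9, 'n': 8, 'x': 12}
del 'a' → {'n': 8, 'x': 12}
env['g'] = 9 → {'n': 8, 'x': 12, 'g': 9}
del 'g' → {'n': 8, 'x': 12}

{'n': 8, 'x': 12}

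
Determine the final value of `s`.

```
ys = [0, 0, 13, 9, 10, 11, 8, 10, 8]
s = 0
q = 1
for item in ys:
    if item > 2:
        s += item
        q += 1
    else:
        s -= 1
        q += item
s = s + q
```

75

item=0: not >2, s = 0-1 = -1; q=1
item=0: not >2, s = (-1)-1 = -2; q=1
item=13: >2, s = (-2)+13 = 11; q=2
item=9: >2, s = 11+9 = 20; q=3
item=10: >2, s = 20+10 = 30; q=4
item=11: >2, s = 30+11 = 41; q=5
item=8: >2, s = 41+8 = 49; q=6
item=10: >2, s = 49+10 = 59; q=7
item=8: >2, s = 59+8 = 67; q=8
s+q = 67+8 = 75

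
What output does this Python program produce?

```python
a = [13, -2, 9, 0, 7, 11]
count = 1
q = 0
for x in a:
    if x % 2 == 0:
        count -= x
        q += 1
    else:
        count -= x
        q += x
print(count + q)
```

x=13: not even, count = 1-13 = -12; q=13
x=-2: even, count = (-12)-(-2) = -10; q=14
x=9: not even, count = (-10)-9 = -19; q=23
x=0: even, count = (-19)-0 = -19; q=24
x=7: not even, count = (-19)-7 = -26; q=31
x=11: not even, count = (-26)-11 = -37; q=42
count+q = (-37)+42 = 5

5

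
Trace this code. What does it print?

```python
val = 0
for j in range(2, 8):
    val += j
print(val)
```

27

j=2: val = 0+2 = 2
j=3: val = 2+3 = 5
j=4: val = 5+4 = 9
j=5: val = 9+5 = 14
j=6: val = 14+6 = 20
j=7: val = 20+7 = 27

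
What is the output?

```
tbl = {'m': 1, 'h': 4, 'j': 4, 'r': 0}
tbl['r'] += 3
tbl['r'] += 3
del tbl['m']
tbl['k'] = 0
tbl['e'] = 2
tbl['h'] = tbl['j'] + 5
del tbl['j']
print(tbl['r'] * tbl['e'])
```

12

tbl['r'] = 0+3 = 3 → {'m': 1, 'h': 4, 'j': 4, 'r': 3}
tbl['r'] = 3+3 = 6 → {'m': 1, 'h': 4, 'j': 4, 'r': 6}
del 'm' → {'h': 4, 'j': 4, 'r': 6}
tbl['k'] = 0 → {'h': 4, 'j': 4, 'r': 6, 'k': 0}
tbl['e'] = 2 → {'h': 4, 'j': 4, 'r': 6, 'k': 0, 'e': 2}
tbl['h'] = tbl['j']+5 = 9 → {'h': 9, 'j': 4, 'r': 6, 'k': 0, 'e': 2}
del 'j' → {'h': 9, 'r': 6, 'k': 0, 'e': 2}
tbl['r']*tbl['e'] = 6*2 = 12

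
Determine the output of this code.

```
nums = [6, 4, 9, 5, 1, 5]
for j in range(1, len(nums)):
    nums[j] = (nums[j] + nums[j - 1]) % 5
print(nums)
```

[6, 0, 4, 4, 0, 0]

j=1: nums[1] = (4+6)%5 = 0 → [6, 0, 9, 5, 1, 5]
j=2: nums[2] = (9+0)%5 = 4 → [6, 0, 4, 5, 1, 5]
j=3: nums[3] = (5+4)%5 = 4 → [6, 0, 4, 4, 1, 5]
j=4: nums[4] = (1+4)%5 = 0 → [6, 0, 4, 4, 0, 5]
j=5: nums[5] = (5+0)%5 = 0 → [6, 0, 4, 4, 0, 0]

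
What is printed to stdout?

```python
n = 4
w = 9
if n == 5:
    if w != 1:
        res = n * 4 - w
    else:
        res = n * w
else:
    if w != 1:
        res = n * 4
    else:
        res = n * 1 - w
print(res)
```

n=4, w=9
n == 5 is False; w != 1 is True
→ res = n * 4 = 16

16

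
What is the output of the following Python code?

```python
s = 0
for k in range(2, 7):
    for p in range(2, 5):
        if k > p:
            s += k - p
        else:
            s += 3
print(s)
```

k=2,p=2: not 2>2, s = 0+3 = 3
k=2,p=3: not 2>3, s = 3+3 = 6
k=2,p=4: not 2>4, s = 6+3 = 9
k=3,p=2: 3>2, s = 9+1 = 10
k=3,p=3: not 3>3, s = 10+3 = 13
k=3,p=4: not 3>4, s = 13+3 = 16
k=4,p=2: 4>2, s = 16+2 = 18
k=4,p=3: 4>3, s = 18+1 = 19
k=4,p=4: not 4>4, s = 19+3 = 22
k=5,p=2: 5>2, s = 22+3 = 25
k=5,p=3: 5>3, s = 25+2 = 27
k=5,p=4: 5>4, s = 27+1 = 28
k=6,p=2: 6>2, s = 28+4 = 32
k=6,p=3: 6>3, s = 32+3 = 35
k=6,p=4: 6>4, s = 35+2 = 37

37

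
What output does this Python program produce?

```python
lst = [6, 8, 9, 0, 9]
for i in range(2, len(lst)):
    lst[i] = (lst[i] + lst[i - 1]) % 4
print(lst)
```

i=2: lst[2] = (9+8)%4 = 1 → [6, 8, 1, 0, 9]
i=3: lst[3] = (0+1)%4 = 1 → [6, 8, 1, 1, 9]
i=4: lst[4] = (9+1)%4 = 2 → [6, 8, 1, 1, 2]

[6, 8, 1, 1, 2]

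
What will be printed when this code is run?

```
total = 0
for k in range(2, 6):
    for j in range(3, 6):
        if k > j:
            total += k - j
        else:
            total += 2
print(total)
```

k=2,j=3: not 2>3, total = 0+2 = 2
k=2,j=4: not 2>4, total = 2+2 = 4
k=2,j=5: not 2>5, total = 4+2 = 6
k=3,j=3: not 3>3, total = 6+2 = 8
k=3,j=4: not 3>4, total = 8+2 = 10
k=3,j=5: not 3>5, total = 10+2 = 12
k=4,j=3: 4>3, total = 12+1 = 13
k=4,j=4: not 4>4, total = 13+2 = 15
k=4,j=5: not 4>5, total = 15+2 = 17
k=5,j=3: 5>3, total = 17+2 = 19
k=5,j=4: 5>4, total = 19+1 = 20
k=5,j=5: not 5>5, total = 20+2 = 22

22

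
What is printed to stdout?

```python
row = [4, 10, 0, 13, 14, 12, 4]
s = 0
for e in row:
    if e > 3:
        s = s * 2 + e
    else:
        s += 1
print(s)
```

e=4: >3, s = 0*2+4 = 4
e=10: >3, s = 4*2+10 = 18
e=0: not >3, s = 18+1 = 19
e=13: >3, s = 19*2+13 = 51
e=14: >3, s = 51*2+14 = 116
e=12: >3, s = 116*2+12 = 244
e=4: >3, s = 244*2+4 = 492

492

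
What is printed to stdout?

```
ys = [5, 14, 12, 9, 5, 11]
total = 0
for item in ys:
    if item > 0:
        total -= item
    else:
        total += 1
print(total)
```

-56

item=5: >0, total = 0-5 = -5
item=14: >0, total = (-5)-14 = -19
item=12: >0, total = (-19)-12 = -31
item=9: >0, total = (-31)-9 = -40
item=5: >0, total = (-40)-5 = -45
item=11: >0, total = (-45)-11 = -56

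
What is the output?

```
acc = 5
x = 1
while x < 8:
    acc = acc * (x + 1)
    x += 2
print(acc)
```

1920

x=1: acc = 5*2 = 10
x=3: acc = 10*4 = 40
x=5: acc = 40*6 = 240
x=7: acc = 240*8 = 1920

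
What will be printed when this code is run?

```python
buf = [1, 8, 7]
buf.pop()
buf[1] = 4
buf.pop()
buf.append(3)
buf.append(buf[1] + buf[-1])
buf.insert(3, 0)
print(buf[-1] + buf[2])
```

pop() removes 7 → [1, 8]
buf[1] = 4 → [1, 4]
pop() removes 4 → [1]
append 3 → [1, 3]
append buf[1]+buf[-1] = 3+3 = 6 → [1, 3, 6]
insert 0 at 3 → [1, 3, 6, 0]
buf[-1]+buf[2] = 0+6 = 6

6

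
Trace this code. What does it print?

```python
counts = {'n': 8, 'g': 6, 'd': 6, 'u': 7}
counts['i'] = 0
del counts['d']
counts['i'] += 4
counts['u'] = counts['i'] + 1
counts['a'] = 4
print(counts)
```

{'n': 8, 'g': 6, 'u': 5, 'i': 4, 'a': 4}

counts['i'] = 0 → {'n': 8, 'g': 6, 'd': 6, 'u': 7, 'i': 0}
del 'd' → {'n': 8, 'g': 6, 'u': 7, 'i': 0}
counts['i'] = 0+4 = 4 → {'n': 8, 'g': 6, 'u': 7, 'i': 4}
counts['u'] = counts['i']+1 = 5 → {'n': 8, 'g': 6, 'u': 5, 'i': 4}
counts['a'] = 4 → {'n': 8, 'g': 6, 'u': 5, 'i': 4, 'a': 4}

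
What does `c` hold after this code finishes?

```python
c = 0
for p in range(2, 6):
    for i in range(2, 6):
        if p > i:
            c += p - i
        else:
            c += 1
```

p=2,i=2: not 2>2, c = 0+1 = 1
p=2,i=3: not 2>3, c = 1+1 = 2
p=2,i=4: not 2>4, c = 2+1 = 3
p=2,i=5: not 2>5, c = 3+1 = 4
p=3,i=2: 3>2, c = 4+1 = 5
p=3,i=3: not 3>3, c = 5+1 = 6
p=3,i=4: not 3>4, c = 6+1 = 7
p=3,i=5: not 3>5, c = 7+1 = 8
p=4,i=2: 4>2, c = 8+2 = 10
p=4,i=3: 4>3, c = 10+1 = 11
p=4,i=4: not 4>4, c = 11+1 = 12
p=4,i=5: not 4>5, c = 12+1 = 13
p=5,i=2: 5>2, c = 13+3 = 16
p=5,i=3: 5>3, c = 16+2 = 18
p=5,i=4: 5>4, c = 18+1 = 19
p=5,i=5: not 5>5, c = 19+1 = 20

20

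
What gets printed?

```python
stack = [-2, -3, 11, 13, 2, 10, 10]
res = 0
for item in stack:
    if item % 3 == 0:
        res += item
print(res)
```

item=-2: not %3==0
item=-3: %3==0, res = 0+(-3) = -3
item=11: not %3==0
item=13: not %3==0
item=2: not %3==0
item=10: not %3==0
item=10: not %3==0

-3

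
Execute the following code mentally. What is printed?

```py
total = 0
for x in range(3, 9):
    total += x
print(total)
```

33

x=3: total = 0+3 = 3
x=4: total = 3+4 = 7
x=5: total = 7+5 = 12
x=6: total = 12+6 = 18
x=7: total = 18+7 = 25
x=8: total = 25+8 = 33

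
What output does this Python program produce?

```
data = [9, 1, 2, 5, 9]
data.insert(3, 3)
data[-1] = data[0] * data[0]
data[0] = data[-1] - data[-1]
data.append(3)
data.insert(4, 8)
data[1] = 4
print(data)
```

[0, 4, 2, 3, 8, 5, 81, 3]

insert 3 at 3 → [9, 1, 2, 3, 5, 9]
data[-1] = data[0]*data[0] = 9*9 = 81 → [9, 1, 2, 3, 5, 81]
data[0] = data[-1]-data[-1] = 81-81 = 0 → [0, 1, 2, 3, 5, 81]
append 3 → [0, 1, 2, 3, 5, 81, 3]
insert 8 at 4 → [0, 1, 2, 3, 8, 5, 81, 3]
data[1] = 4 → [0, 4, 2, 3, 8, 5, 81, 3]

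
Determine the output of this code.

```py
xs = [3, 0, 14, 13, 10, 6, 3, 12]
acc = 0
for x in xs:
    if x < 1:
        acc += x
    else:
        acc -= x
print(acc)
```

x=3: not <1, acc = 0-3 = -3
x=0: <1, acc = (-3)+0 = -3
x=14: not <1, acc = (-3)-14 = -17
x=13: not <1, acc = (-17)-13 = -30
x=10: not <1, acc = (-30)-10 = -40
x=6: not <1, acc = (-40)-6 = -46
x=3: not <1, acc = (-46)-3 = -49
x=12: not <1, acc = (-49)-12 = -61

-61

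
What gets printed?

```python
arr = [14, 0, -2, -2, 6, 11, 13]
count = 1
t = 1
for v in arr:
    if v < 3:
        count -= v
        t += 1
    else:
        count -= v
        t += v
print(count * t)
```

v=14: not <3, count = 1-14 = -13; t=15
v=0: <3, count = (-13)-0 = -13; t=16
v=-2: <3, count = (-13)-(-2) = -11; t=17
v=-2: <3, count = (-11)-(-2) = -9; t=18
v=6: not <3, count = (-9)-6 = -15; t=24
v=11: not <3, count = (-15)-11 = -26; t=35
v=13: not <3, count = (-26)-13 = -39; t=48
count*t = (-39)*48 = -1872

-1872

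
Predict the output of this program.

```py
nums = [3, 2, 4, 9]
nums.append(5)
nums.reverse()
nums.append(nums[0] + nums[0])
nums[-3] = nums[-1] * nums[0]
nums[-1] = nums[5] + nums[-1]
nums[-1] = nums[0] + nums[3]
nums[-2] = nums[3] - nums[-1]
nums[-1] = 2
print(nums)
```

append 5 → [3, 2, 4, 9, 5]
reverse → [5, 9, 4, 2, 3]
append nums[0]+nums[0] = 5+5 = 10 → [5, 9, 4, 2, 3, 10]
nums[-3] = nums[-1]*nums[0] = 10*5 = 50 → [5, 9, 4, 50, 3, 10]
nums[-1] = nums[5]+nums[-1] = 10+10 = 20 → [5, 9, 4, 50, 3, 20]
nums[-1] = nums[0]+nums[3] = 5+50 = 55 → [5, 9, 4, 50, 3, 55]
nums[-2] = nums[3]-nums[-1] = 50-55 = -5 → [5, 9, 4, 50, -5, 55]
nums[-1] = 2 → [5, 9, 4, 50, -5, 2]

[5, 9, 4, 50, -5, 2]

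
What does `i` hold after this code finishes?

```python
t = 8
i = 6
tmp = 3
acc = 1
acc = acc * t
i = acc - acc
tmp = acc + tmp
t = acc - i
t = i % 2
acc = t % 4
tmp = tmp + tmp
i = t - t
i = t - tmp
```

acc = 1*8 = 8
i = 8-8 = 0
tmp = 8+3 = 11
t = 8-0 = 8
t = 0%2 = 0
acc = 0%4 = 0
tmp = 11+11 = 22
i = 0-0 = 0
i = 0-22 = -22

-22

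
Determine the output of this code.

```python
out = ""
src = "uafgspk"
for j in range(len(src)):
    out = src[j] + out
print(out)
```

kpsgfau

j=0: prepend 'u' → 'u'
j=1: prepend 'a' → 'au'
j=2: prepend 'f' → 'fau'
j=3: prepend 'g' → 'gfau'
j=4: prepend 's' → 'sgfau'
j=5: prepend 'p' → 'psgfau'
j=6: prepend 'k' → 'kpsgfau'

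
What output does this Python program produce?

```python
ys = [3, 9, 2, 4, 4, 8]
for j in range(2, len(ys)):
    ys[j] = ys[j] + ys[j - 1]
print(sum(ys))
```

j=2: ys[2] = 2+9 = 11 → [3, 9, 11, 4, 4, 8]
j=3: ys[3] = 4+11 = 15 → [3, 9, 11, 15, 4, 8]
j=4: ys[4] = 4+15 = 19 → [3, 9, 11, 15, 19, 8]
j=5: ys[5] = 8+19 = 27 → [3, 9, 11, 15, 19, 27]
sum = 84

84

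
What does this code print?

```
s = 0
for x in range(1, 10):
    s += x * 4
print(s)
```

x=1: s = 0+1*4 = 4
x=2: s = 4+2*4 = 12
x=3: s = 12+3*4 = 24
x=4: s = 24+4*4 = 40
x=5: s = 40+5*4 = 60
x=6: s = 60+6*4 = 84
x=7: s = 84+7*4 = 112
x=8: s = 112+8*4 = 144
x=9: s = 144+9*4 = 180

180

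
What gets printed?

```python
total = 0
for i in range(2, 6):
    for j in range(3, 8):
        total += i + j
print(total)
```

i=2,j=3: total = 0+5 = 5
i=2,j=4: total = 5+6 = 11
i=2,j=5: total = 11+7 = 18
i=2,j=6: total = 18+8 = 26
i=2,j=7: total = 26+9 = 35
i=3,j=3: total = 35+6 = 41
i=3,j=4: total = 41+7 = 48
i=3,j=5: total = 48+8 = 56
i=3,j=6: total = 56+9 = 65
i=3,j=7: total = 65+10 = 75
i=4,j=3: total = 75+7 = 82
i=4,j=4: total = 82+8 = 90
i=4,j=5: total = 90+9 = 99
i=4,j=6: total = 99+10 = 109
i=4,j=7: total = 109+11 = 120
i=5,j=3: total = 120+8 = 128
i=5,j=4: total = 128+9 = 137
i=5,j=5: total = 137+10 = 147
i=5,j=6: total = 147+11 = 158
i=5,j=7: total = 158+12 = 170

170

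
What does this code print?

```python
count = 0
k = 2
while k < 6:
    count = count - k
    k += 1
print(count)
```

k=2: count = 0-2 = -2
k=3: count = (-2)-3 = -5
k=4: count = (-5)-4 = -9
k=5: count = (-9)-5 = -14

-14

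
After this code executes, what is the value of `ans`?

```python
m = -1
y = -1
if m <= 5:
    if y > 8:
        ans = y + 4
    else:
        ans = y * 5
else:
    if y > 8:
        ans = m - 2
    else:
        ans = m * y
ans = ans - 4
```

m=-1, y=-1
m <= 5 is True; y > 8 is False
→ ans = y * 5 = -5
ans = (-5)-4 = -9

-9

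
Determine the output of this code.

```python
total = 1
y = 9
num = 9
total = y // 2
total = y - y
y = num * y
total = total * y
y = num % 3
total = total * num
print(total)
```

0

total = 9//2 = 4
total = 9-9 = 0
y = 9*9 = 81
total = 0*81 = 0
y = 9%3 = 0
total = 0*9 = 0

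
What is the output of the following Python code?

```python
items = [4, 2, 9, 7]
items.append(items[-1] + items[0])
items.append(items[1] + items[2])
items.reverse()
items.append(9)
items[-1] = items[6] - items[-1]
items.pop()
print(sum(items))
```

44

append items[-1]+items[0] = 7+4 = 11 → [4, 2, 9, 7, 11]
append items[1]+items[2] = 2+9 = 11 → [4, 2, 9, 7, 11, 11]
reverse → [11, 11, 7, 9, 2, 4]
append 9 → [11, 11, 7, 9, 2, 4, 9]
items[-1] = items[6]-items[-1] = 9-9 = 0 → [11, 11, 7, 9, 2, 4, 0]
pop() removes 0 → [11, 11, 7, 9, 2, 4]
sum = 44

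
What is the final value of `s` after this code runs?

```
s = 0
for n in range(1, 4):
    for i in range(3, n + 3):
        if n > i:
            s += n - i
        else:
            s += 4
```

24

n=1,i=3: not 1>3, s = 0+4 = 4
n=2,i=3: not 2>3, s = 4+4 = 8
n=2,i=4: not 2>4, s = 8+4 = 12
n=3,i=3: not 3>3, s = 12+4 = 16
n=3,i=4: not 3>4, s = 16+4 = 20
n=3,i=5: not 3>5, s = 20+4 = 24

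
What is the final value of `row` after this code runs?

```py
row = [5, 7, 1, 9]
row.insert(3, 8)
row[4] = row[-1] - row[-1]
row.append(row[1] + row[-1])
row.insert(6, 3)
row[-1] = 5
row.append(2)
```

[5, 7, 1, 8, 0, 7, 5, 2]

insert 8 at 3 → [5, 7, 1, 8, 9]
row[4] = row[-1]-row[-1] = 9-9 = 0 → [5, 7, 1, 8, 0]
append row[1]+row[-1] = 7+0 = 7 → [5, 7, 1, 8, 0, 7]
insert 3 at 6 → [5, 7, 1, 8, 0, 7, 3]
row[-1] = 5 → [5, 7, 1, 8, 0, 7, 5]
append 2 → [5, 7, 1, 8, 0, 7, 5, 2]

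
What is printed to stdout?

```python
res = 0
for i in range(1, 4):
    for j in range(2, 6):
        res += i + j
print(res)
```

i=1,j=2: res = 0+3 = 3
i=1,j=3: res = 3+4 = 7
i=1,j=4: res = 7+5 = 12
i=1,j=5: res = 12+6 = 18
i=2,j=2: res = 18+4 = 22
i=2,j=3: res = 22+5 = 27
i=2,j=4: res = 27+6 = 33
i=2,j=5: res = 33+7 = 40
i=3,j=2: res = 40+5 = 45
i=3,j=3: res = 45+6 = 51
i=3,j=4: res = 51+7 = 58
i=3,j=5: res = 58+8 = 66

66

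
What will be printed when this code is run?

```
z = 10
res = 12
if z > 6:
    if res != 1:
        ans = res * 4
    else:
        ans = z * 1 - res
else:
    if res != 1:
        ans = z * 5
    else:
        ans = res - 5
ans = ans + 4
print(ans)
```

z=10, res=12
z > 6 is True; res != 1 is True
→ ans = res * 4 = 48
ans = 48+4 = 52

52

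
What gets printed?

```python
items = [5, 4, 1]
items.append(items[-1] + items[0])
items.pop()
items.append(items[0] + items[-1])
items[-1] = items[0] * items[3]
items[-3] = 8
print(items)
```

append items[-1]+items[0] = 1+5 = 6 → [5, 4, 1, 6]
pop() removes 6 → [5, 4, 1]
append items[0]+items[-1] = 5+1 = 6 → [5, 4, 1, 6]
items[-1] = items[0]*items[3] = 5*6 = 30 → [5, 4, 1, 30]
items[-3] = 8 → [5, 8, 1, 30]

[5, 8, 1, 30]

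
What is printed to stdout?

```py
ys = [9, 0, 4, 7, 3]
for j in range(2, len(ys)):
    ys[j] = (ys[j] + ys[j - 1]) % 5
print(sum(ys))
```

18

j=2: ys[2] = (4+0)%5 = 4 → [9, 0, 4, 7, 3]
j=3: ys[3] = (7+4)%5 = 1 → [9, 0, 4, 1, 3]
j=4: ys[4] = (3+1)%5 = 4 → [9, 0, 4, 1, 4]
sum = 18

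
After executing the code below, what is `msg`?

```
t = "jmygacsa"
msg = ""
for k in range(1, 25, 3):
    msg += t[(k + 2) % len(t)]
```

k=1: add t[3]='g' → 'g'
k=4: add t[6]='s' → 'gs'
k=7: add t[1]='m' → 'gsm'
k=10: add t[4]='a' → 'gsma'
k=13: add t[7]='a' → 'gsmaa'
k=16: add t[2]='y' → 'gsmaay'
k=19: add t[5]='c' → 'gsmaayc'
k=22: add t[0]='j' → 'gsmaaycj'

'gsmaaycj'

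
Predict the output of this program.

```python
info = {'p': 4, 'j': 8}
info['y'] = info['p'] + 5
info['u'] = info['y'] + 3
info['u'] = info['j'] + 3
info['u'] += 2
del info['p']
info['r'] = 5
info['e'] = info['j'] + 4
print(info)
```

{'j': 8, 'y': 9, 'u': 13, 'r': 5, 'e': 12}

info['y'] = info['p']+5 = 9 → {'p': 4, 'j': 8, 'y': 9}
info['u'] = info['y']+3 = 12 → {'p': 4, 'j': 8, 'y': 9, 'u': 12}
info['u'] = info['j']+3 = 11 → {'p': 4, 'j': 8, 'y': 9, 'u': 11}
info['u'] = 11+2 = 13 → {'p': 4, 'j': 8, 'y': 9, 'u': 13}
del 'p' → {'j': 8, 'y': 9, 'u': 13}
info['r'] = 5 → {'j': 8, 'y': 9, 'u': 13, 'r': 5}
info['e'] = info['j']+4 = 12 → {'j': 8, 'y': 9, 'u': 13, 'r': 5, 'e': 12}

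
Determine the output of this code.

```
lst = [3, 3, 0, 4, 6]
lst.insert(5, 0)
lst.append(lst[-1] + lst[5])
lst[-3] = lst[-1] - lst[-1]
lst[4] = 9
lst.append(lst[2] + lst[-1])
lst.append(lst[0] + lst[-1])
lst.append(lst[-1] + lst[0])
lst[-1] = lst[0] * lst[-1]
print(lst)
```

insert 0 at 5 → [3, 3, 0, 4, 6, 0]
append lst[-1]+lst[5] = 0+0 = 0 → [3, 3, 0, 4, 6, 0, 0]
lst[-3] = lst[-1]-lst[-1] = 0-0 = 0 → [3, 3, 0, 4, 0, 0, 0]
lst[4] = 9 → [3, 3, 0, 4, 9, 0, 0]
append lst[2]+lst[-1] = 0+0 = 0 → [3, 3, 0, 4, 9, 0, 0, 0]
append lst[0]+lst[-1] = 3+0 = 3 → [3, 3, 0, 4, 9, 0, 0, 0, 3]
append lst[-1]+lst[0] = 3+3 = 6 → [3, 3, 0, 4, 9, 0, 0, 0, 3, 6]
lst[-1] = lst[0]*lst[-1] = 3*6 = 18 → [3, 3, 0, 4, 9, 0, 0, 0, 3, 18]

[3, 3, 0, 4, 9, 0, 0, 0, 3, 18]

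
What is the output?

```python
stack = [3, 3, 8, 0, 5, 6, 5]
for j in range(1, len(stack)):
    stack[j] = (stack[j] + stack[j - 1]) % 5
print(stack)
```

[3, 1, 4, 4, 4, 0, 0]

j=1: stack[1] = (3+3)%5 = 1 → [3, 1, 8, 0, 5, 6, 5]
j=2: stack[2] = (8+1)%5 = 4 → [3, 1, 4, 0, 5, 6, 5]
j=3: stack[3] = (0+4)%5 = 4 → [3, 1, 4, 4, 5, 6, 5]
j=4: stack[4] = (5+4)%5 = 4 → [3, 1, 4, 4, 4, 6, 5]
j=5: stack[5] = (6+4)%5 = 0 → [3, 1, 4, 4, 4, 0, 5]
j=6: stack[6] = (5+0)%5 = 0 → [3, 1, 4, 4, 4, 0, 0]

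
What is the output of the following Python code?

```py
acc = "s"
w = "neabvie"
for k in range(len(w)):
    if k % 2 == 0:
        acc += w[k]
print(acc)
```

snave

k=0: add 'n' → 'sn'
k=1: skip
k=2: add 'a' → 'sna'
k=3: skip
k=4: add 'v' → 'snav'
k=5: skip
k=6: add 'e' → 'snave'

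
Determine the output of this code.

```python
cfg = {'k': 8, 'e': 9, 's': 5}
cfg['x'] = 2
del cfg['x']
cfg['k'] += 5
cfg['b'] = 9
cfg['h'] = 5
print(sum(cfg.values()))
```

cfg['x'] = 2 → {'k': 8, 'e': 9, 's': 5, 'x': 2}
del 'x' → {'k': 8, 'e': 9, 's': 5}
cfg['k'] = 8+5 = 13 → {'k': 13, 'e': 9, 's': 5}
cfg['b'] = 9 → {'k': 13, 'e': 9, 's': 5, 'b': 9}
cfg['h'] = 5 → {'k': 13, 'e': 9, 's': 5, 'b': 9, 'h': 5}
sum of values = 41

41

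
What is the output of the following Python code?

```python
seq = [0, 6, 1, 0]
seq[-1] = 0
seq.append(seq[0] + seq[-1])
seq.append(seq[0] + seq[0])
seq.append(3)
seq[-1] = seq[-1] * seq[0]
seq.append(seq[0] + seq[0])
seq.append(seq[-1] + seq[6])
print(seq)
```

seq[-1] = 0 → [0, 6, 1, 0]
append seq[0]+seq[-1] = 0+0 = 0 → [0, 6, 1, 0, 0]
append seq[0]+seq[0] = 0+0 = 0 → [0, 6, 1, 0, 0, 0]
append 3 → [0, 6, 1, 0, 0, 0, 3]
seq[-1] = seq[-1]*seq[0] = 3*0 = 0 → [0, 6, 1, 0, 0, 0, 0]
append seq[0]+seq[0] = 0+0 = 0 → [0, 6, 1, 0, 0, 0, 0, 0]
append seq[-1]+seq[6] = 0+0 = 0 → [0, 6, 1, 0, 0, 0, 0, 0, 0]

[0, 6, 1, 0, 0, 0, 0, 0, 0]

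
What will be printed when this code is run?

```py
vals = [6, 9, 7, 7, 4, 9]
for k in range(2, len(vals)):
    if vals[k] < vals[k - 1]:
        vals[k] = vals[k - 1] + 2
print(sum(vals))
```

k=2: 7<9, vals[2] = 9+2 = 11 → [6, 9, 11, 7, 4, 9]
k=3: 7<11, vals[3] = 11+2 = 13 → [6, 9, 11, 13, 4, 9]
k=4: 4<13, vals[4] = 13+2 = 15 → [6, 9, 11, 13, 15, 9]
k=5: 9<15, vals[5] = 15+2 = 17 → [6, 9, 11, 13, 15, 17]
sum = 71

71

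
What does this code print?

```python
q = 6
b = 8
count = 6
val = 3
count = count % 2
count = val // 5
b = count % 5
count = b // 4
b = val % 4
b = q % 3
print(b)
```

0

count = 6%2 = 0
count = 3//5 = 0
b = 0%5 = 0
count = 0//4 = 0
b = 3%4 = 3
b = 6%3 = 0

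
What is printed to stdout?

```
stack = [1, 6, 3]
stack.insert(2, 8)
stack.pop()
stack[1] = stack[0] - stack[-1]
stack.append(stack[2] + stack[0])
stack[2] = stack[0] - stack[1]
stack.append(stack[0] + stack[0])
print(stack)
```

insert 8 at 2 → [1, 6, 8, 3]
pop() removes 3 → [1, 6, 8]
stack[1] = stack[0]-stack[-1] = 1-8 = -7 → [1, -7, 8]
append stack[2]+stack[0] = 8+1 = 9 → [1, -7, 8, 9]
stack[2] = stack[0]-stack[1] = 1-(-7) = 8 → [1, -7, 8, 9]
append stack[0]+stack[0] = 1+1 = 2 → [1, -7, 8, 9, 2]

[1, -7, 8, 9, 2]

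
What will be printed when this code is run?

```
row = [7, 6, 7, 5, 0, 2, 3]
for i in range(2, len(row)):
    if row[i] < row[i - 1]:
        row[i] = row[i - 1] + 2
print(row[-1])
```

15

i=2: 7>=6, unchanged → [7, 6, 7, 5, 0, 2, 3]
i=3: 5<7, row[3] = 7+2 = 9 → [7, 6, 7, 9, 0, 2, 3]
i=4: 0<9, row[4] = 9+2 = 11 → [7, 6, 7, 9, 11, 2, 3]
i=5: 2<11, row[5] = 11+2 = 13 → [7, 6, 7, 9, 11, 13, 3]
i=6: 3<13, row[6] = 13+2 = 15 → [7, 6, 7, 9, 11, 13, 15]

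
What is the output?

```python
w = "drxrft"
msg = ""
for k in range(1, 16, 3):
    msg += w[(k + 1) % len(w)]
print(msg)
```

k=1: add w[2]='x' → 'x'
k=4: add w[5]='t' → 'xt'
k=7: add w[2]='x' → 'xtx'
k=10: add w[5]='t' → 'xtxt'
k=13: add w[2]='x' → 'xtxtx'

xtxtx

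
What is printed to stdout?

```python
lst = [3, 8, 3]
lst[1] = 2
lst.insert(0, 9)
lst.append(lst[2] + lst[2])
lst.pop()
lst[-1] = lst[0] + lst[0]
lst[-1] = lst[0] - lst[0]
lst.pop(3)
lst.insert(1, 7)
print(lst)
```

lst[1] = 2 → [3, 2, 3]
insert 9 at 0 → [9, 3, 2, 3]
append lst[2]+lst[2] = 2+2 = 4 → [9, 3, 2, 3, 4]
pop() removes 4 → [9, 3, 2, 3]
lst[-1] = lst[0]+lst[0] = 9+9 = 18 → [9, 3, 2, 18]
lst[-1] = lst[0]-lst[0] = 9-9 = 0 → [9, 3, 2, 0]
pop(3) removes 0 → [9, 3, 2]
insert 7 at 1 → [9, 7, 3, 2]

[9, 7, 3, 2]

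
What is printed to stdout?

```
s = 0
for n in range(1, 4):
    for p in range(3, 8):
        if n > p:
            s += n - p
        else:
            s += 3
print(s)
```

45

n=1,p=3: not 1>3, s = 0+3 = 3
n=1,p=4: not 1>4, s = 3+3 = 6
n=1,p=5: not 1>5, s = 6+3 = 9
n=1,p=6: not 1>6, s = 9+3 = 12
n=1,p=7: not 1>7, s = 12+3 = 15
n=2,p=3: not 2>3, s = 15+3 = 18
n=2,p=4: not 2>4, s = 18+3 = 21
n=2,p=5: not 2>5, s = 21+3 = 24
n=2,p=6: not 2>6, s = 24+3 = 27
n=2,p=7: not 2>7, s = 27+3 = 30
n=3,p=3: not 3>3, s = 30+3 = 33
n=3,p=4: not 3>4, s = 33+3 = 36
n=3,p=5: not 3>5, s = 36+3 = 39
n=3,p=6: not 3>6, s = 39+3 = 42
n=3,p=7: not 3>7, s = 42+3 = 45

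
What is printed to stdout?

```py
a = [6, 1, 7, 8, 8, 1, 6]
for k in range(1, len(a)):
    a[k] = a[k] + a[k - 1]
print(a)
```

k=1: a[1] = 1+6 = 7 → [6, 7, 7, 8, 8, 1, 6]
k=2: a[2] = 7+7 = 14 → [6, 7, 14, 8, 8, 1, 6]
k=3: a[3] = 8+14 = 22 → [6, 7, 14, 22, 8, 1, 6]
k=4: a[4] = 8+22 = 30 → [6, 7, 14, 22, 30, 1, 6]
k=5: a[5] = 1+30 = 31 → [6, 7, 14, 22, 30, 31, 6]
k=6: a[6] = 6+31 = 37 → [6, 7, 14, 22, 30, 31, 37]

[6, 7, 14, 22, 30, 31, 37]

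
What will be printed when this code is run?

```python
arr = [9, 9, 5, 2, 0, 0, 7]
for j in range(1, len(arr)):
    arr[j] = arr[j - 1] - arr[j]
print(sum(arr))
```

j=1: arr[1] = 9-9 = 0 → [9, 0, 5, 2, 0, 0, 7]
j=2: arr[2] = 0-5 = -5 → [9, 0, -5, 2, 0, 0, 7]
j=3: arr[3] = (-5)-2 = -7 → [9, 0, -5, -7, 0, 0, 7]
j=4: arr[4] = (-7)-0 = -7 → [9, 0, -5, -7, -7, 0, 7]
j=5: arr[5] = (-7)-0 = -7 → [9, 0, -5, -7, -7, -7, 7]
j=6: arr[6] = (-7)-7 = -14 → [9, 0, -5, -7, -7, -7, -14]
sum = -31

-31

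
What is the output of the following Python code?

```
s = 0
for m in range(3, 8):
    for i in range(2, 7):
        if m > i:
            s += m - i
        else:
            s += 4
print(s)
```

m=3,i=2: 3>2, s = 0+1 = 1
m=3,i=3: not 3>3, s = 1+4 = 5
m=3,i=4: not 3>4, s = 5+4 = 9
m=3,i=5: not 3>5, s = 9+4 = 13
m=3,i=6: not 3>6, s = 13+4 = 17
m=4,i=2: 4>2, s = 17+2 = 19
m=4,i=3: 4>3, s = 19+1 = 20
m=4,i=4: not 4>4, s = 20+4 = 24
m=4,i=5: not 4>5, s = 24+4 = 28
m=4,i=6: not 4>6, s = 28+4 = 32
m=5,i=2: 5>2, s = 32+3 = 35
m=5,i=3: 5>3, s = 35+2 = 37
m=5,i=4: 5>4, s = 37+1 = 38
m=5,i=5: not 5>5, s = 38+4 = 42
m=5,i=6: not 5>6, s = 42+4 = 46
m=6,i=2: 6>2, s = 46+4 = 50
m=6,i=3: 6>3, s = 50+3 = 53
m=6,i=4: 6>4, s = 53+2 = 55
m=6,i=5: 6>5, s = 55+1 = 56
m=6,i=6: not 6>6, s = 56+4 = 60
m=7,i=2: 7>2, s = 60+5 = 65
m=7,i=3: 7>3, s = 65+4 = 69
m=7,i=4: 7>4, s = 69+3 = 72
m=7,i=5: 7>5, s = 72+2 = 74
m=7,i=6: 7>6, s = 74+1 = 75

75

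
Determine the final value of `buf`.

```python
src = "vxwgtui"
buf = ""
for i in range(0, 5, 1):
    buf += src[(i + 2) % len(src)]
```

'wgtui'

i=0: add src[2]='w' → 'w'
i=1: add src[3]='g' → 'wg'
i=2: add src[4]='t' → 'wgt'
i=3: add src[5]='u' → 'wgtu'
i=4: add src[6]='i' → 'wgtui'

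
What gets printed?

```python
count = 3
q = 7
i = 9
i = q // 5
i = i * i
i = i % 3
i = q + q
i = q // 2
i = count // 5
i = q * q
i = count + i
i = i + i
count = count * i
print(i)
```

104

i = 7//5 = 1
i = 1*1 = 1
i = 1%3 = 1
i = 7+7 = 14
i = 7//2 = 3
i = 3//5 = 0
i = 7*7 = 49
i = 3+49 = 52
i = 52+52 = 104
count = 3*104 = 312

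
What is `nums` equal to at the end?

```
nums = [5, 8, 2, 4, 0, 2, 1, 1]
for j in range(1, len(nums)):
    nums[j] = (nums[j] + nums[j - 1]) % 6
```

[5, 1, 3, 1, 1, 3, 4, 5]

j=1: nums[1] = (8+5)%6 = 1 → [5, 1, 2, 4, 0, 2, 1, 1]
j=2: nums[2] = (2+1)%6 = 3 → [5, 1, 3, 4, 0, 2, 1, 1]
j=3: nums[3] = (4+3)%6 = 1 → [5, 1, 3, 1, 0, 2, 1, 1]
j=4: nums[4] = (0+1)%6 = 1 → [5, 1, 3, 1, 1, 2, 1, 1]
j=5: nums[5] = (2+1)%6 = 3 → [5, 1, 3, 1, 1, 3, 1, 1]
j=6: nums[6] = (1+3)%6 = 4 → [5, 1, 3, 1, 1, 3, 4, 1]
j=7: nums[7] = (1+4)%6 = 5 → [5, 1, 3, 1, 1, 3, 4, 5]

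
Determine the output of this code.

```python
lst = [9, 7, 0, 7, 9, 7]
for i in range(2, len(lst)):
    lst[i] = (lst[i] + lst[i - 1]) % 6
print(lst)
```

i=2: lst[2] = (0+7)%6 = 1 → [9, 7, 1, 7, 9, 7]
i=3: lst[3] = (7+1)%6 = 2 → [9, 7, 1, 2, 9, 7]
i=4: lst[4] = (9+2)%6 = 5 → [9, 7, 1, 2, 5, 7]
i=5: lst[5] = (7+5)%6 = 0 → [9, 7, 1, 2, 5, 0]

[9, 7, 1, 2, 5, 0]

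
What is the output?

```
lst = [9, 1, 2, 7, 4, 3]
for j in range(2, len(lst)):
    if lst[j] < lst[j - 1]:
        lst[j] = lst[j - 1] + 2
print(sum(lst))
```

39

j=2: 2>=1, unchanged → [9, 1, 2, 7, 4, 3]
j=3: 7>=2, unchanged → [9, 1, 2, 7, 4, 3]
j=4: 4<7, lst[4] = 7+2 = 9 → [9, 1, 2, 7, 9, 3]
j=5: 3<9, lst[5] = 9+2 = 11 → [9, 1, 2, 7, 9, 11]
sum = 39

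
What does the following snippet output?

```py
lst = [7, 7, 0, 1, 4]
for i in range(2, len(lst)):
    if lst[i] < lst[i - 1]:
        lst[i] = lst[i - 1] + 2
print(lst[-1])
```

13

i=2: 0<7, lst[2] = 7+2 = 9 → [7, 7, 9, 1, 4]
i=3: 1<9, lst[3] = 9+2 = 11 → [7, 7, 9, 11, 4]
i=4: 4<11, lst[4] = 11+2 = 13 → [7, 7, 9, 11, 13]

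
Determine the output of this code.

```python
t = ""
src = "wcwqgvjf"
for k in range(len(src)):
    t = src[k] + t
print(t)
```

fjvgqwcw

k=0: prepend 'w' → 'w'
k=1: prepend 'c' → 'cw'
k=2: prepend 'w' → 'wcw'
k=3: prepend 'q' → 'qwcw'
k=4: prepend 'g' → 'gqwcw'
k=5: prepend 'v' → 'vgqwcw'
k=6: prepend 'j' → 'jvgqwcw'
k=7: prepend 'f' → 'fjvgqwcw'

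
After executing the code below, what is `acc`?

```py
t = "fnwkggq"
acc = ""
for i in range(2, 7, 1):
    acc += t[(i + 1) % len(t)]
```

'kggqf'

i=2: add t[3]='k' → 'k'
i=3: add t[4]='g' → 'kg'
i=4: add t[5]='g' → 'kgg'
i=5: add t[6]='q' → 'kggq'
i=6: add t[0]='f' → 'kggqf'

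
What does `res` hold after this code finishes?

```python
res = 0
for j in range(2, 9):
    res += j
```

j=2: res = 0+2 = 2
j=3: res = 2+3 = 5
j=4: res = 5+4 = 9
j=5: res = 9+5 = 14
j=6: res = 14+6 = 20
j=7: res = 20+7 = 27
j=8: res = 27+8 = 35

35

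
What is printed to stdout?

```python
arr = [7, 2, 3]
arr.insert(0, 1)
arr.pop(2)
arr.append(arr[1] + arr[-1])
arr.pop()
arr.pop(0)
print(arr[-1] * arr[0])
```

21

insert 1 at 0 → [1, 7, 2, 3]
pop(2) removes 2 → [1, 7, 3]
append arr[1]+arr[-1] = 7+3 = 10 → [1, 7, 3, 10]
pop() removes 10 → [1, 7, 3]
pop(0) removes 1 → [7, 3]
arr[-1]*arr[0] = 3*7 = 21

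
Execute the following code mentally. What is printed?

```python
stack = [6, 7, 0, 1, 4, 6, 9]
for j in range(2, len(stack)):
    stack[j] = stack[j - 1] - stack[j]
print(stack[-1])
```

j=2: stack[2] = 7-0 = 7 → [6, 7, 7, 1, 4, 6, 9]
j=3: stack[3] = 7-1 = 6 → [6, 7, 7, 6, 4, 6, 9]
j=4: stack[4] = 6-4 = 2 → [6, 7, 7, 6, 2, 6, 9]
j=5: stack[5] = 2-6 = -4 → [6, 7, 7, 6, 2, -4, 9]
j=6: stack[6] = (-4)-9 = -13 → [6, 7, 7, 6, 2, -4, -13]

-13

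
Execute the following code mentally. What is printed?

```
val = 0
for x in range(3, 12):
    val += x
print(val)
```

63

x=3: val = 0+3 = 3
x=4: val = 3+4 = 7
x=5: val = 7+5 = 12
x=6: val = 12+6 = 18
x=7: val = 18+7 = 25
x=8: val = 25+8 = 33
x=9: val = 33+9 = 42
x=10: val = 42+10 = 52
x=11: val = 52+11 = 63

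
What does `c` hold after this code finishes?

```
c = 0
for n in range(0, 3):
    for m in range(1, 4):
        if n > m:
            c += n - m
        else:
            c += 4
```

33

n=0,m=1: not 0>1, c = 0+4 = 4
n=0,m=2: not 0>2, c = 4+4 = 8
n=0,m=3: not 0>3, c = 8+4 = 12
n=1,m=1: not 1>1, c = 12+4 = 16
n=1,m=2: not 1>2, c = 16+4 = 20
n=1,m=3: not 1>3, c = 20+4 = 24
n=2,m=1: 2>1, c = 24+1 = 25
n=2,m=2: not 2>2, c = 25+4 = 29
n=2,m=3: not 2>3, c = 29+4 = 33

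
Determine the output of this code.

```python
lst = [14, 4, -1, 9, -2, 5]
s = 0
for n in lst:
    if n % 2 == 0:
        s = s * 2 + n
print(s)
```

n=14: even, s = 0*2+14 = 14
n=4: even, s = 14*2+4 = 32
n=-1: not even
n=9: not even
n=-2: even, s = 32*2+(-2) = 62
n=5: not even

62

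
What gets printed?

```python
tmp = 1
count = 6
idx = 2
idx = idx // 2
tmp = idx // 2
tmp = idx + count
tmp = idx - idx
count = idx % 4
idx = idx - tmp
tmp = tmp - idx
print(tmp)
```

-1

idx = 2//2 = 1
tmp = 1//2 = 0
tmp = 1+6 = 7
tmp = 1-1 = 0
count = 1%4 = 1
idx = 1-0 = 1
tmp = 0-1 = -1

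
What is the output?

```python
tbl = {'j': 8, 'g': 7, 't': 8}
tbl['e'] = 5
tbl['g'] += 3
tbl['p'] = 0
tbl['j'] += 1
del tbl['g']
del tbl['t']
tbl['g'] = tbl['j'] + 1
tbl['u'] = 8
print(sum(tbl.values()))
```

32

tbl['e'] = 5 → {'j': 8, 'g': 7, 't': 8, 'e': 5}
tbl['g'] = 7+3 = 10 → {'j': 8, 'g': 10, 't': 8, 'e': 5}
tbl['p'] = 0 → {'j': 8, 'g': 10, 't': 8, 'e': 5, 'p': 0}
tbl['j'] = 8+1 = 9 → {'j': 9, 'g': 10, 't': 8, 'e': 5, 'p': 0}
del 'g' → {'j': 9, 't': 8, 'e': 5, 'p': 0}
del 't' → {'j': 9, 'e': 5, 'p': 0}
tbl['g'] = tbl['j']+1 = 10 → {'j': 9, 'e': 5, 'p': 0, 'g': 10}
tbl['u'] = 8 → {'j': 9, 'e': 5, 'p': 0, 'g': 10, 'u': 8}
sum of values = 32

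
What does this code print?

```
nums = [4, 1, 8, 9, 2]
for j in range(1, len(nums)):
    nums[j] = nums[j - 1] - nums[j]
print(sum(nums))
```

-28

j=1: nums[1] = 4-1 = 3 → [4, 3, 8, 9, 2]
j=2: nums[2] = 3-8 = -5 → [4, 3, -5, 9, 2]
j=3: nums[3] = (-5)-9 = -14 → [4, 3, -5, -14, 2]
j=4: nums[4] = (-14)-2 = -16 → [4, 3, -5, -14, -16]
sum = -28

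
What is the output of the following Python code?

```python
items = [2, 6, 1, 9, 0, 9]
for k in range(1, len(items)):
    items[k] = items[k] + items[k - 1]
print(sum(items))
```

82

k=1: items[1] = 6+2 = 8 → [2, 8, 1, 9, 0, 9]
k=2: items[2] = 1+8 = 9 → [2, 8, 9, 9, 0, 9]
k=3: items[3] = 9+9 = 18 → [2, 8, 9, 18, 0, 9]
k=4: items[4] = 0+18 = 18 → [2, 8, 9, 18, 18, 9]
k=5: items[5] = 9+18 = 27 → [2, 8, 9, 18, 18, 27]
sum = 82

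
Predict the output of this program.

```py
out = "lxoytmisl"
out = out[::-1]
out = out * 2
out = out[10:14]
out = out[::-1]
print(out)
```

tmis

reverse → 'lsimtyoxl'
repeat ×2 → 'lsimtyoxllsimtyoxl'
slice [10:14] → 'simt'
reverse → 'tmis'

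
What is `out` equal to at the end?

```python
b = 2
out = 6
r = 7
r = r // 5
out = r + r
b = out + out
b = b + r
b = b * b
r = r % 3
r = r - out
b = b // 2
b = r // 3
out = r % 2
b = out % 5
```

1

r = 7//5 = 1
out = 1+1 = 2
b = 2+2 = 4
b = 4+1 = 5
b = 5*5 = 25
r = 1%3 = 1
r = 1-2 = -1
b = 25//2 = 12
b = (-1)//3 = -1
out = (-1)%2 = 1
b = 1%5 = 1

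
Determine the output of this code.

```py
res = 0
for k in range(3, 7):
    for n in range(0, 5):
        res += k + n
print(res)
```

k=3,n=0: res = 0+3 = 3
k=3,n=1: res = 3+4 = 7
k=3,n=2: res = 7+5 = 12
k=3,n=3: res = 12+6 = 18
k=3,n=4: res = 18+7 = 25
k=4,n=0: res = 25+4 = 29
k=4,n=1: res = 29+5 = 34
k=4,n=2: res = 34+6 = 40
k=4,n=3: res = 40+7 = 47
k=4,n=4: res = 47+8 = 55
k=5,n=0: res = 55+5 = 60
k=5,n=1: res = 60+6 = 66
k=5,n=2: res = 66+7 = 73
k=5,n=3: res = 73+8 = 81
k=5,n=4: res = 81+9 = 90
k=6,n=0: res = 90+6 = 96
k=6,n=1: res = 96+7 = 103
k=6,n=2: res = 103+8 = 111
k=6,n=3: res = 111+9 = 120
k=6,n=4: res = 120+10 = 130

130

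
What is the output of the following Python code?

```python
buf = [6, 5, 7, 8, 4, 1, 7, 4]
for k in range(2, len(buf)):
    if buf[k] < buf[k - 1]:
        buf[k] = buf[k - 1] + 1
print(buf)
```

k=2: 7>=5, unchanged → [6, 5, 7, 8, 4, 1, 7, 4]
k=3: 8>=7, unchanged → [6, 5, 7, 8, 4, 1, 7, 4]
k=4: 4<8, buf[4] = 8+1 = 9 → [6, 5, 7, 8, 9, 1, 7, 4]
k=5: 1<9, buf[5] = 9+1 = 10 → [6, 5, 7, 8, 9, 10, 7, 4]
k=6: 7<10, buf[6] = 10+1 = 11 → [6, 5, 7, 8, 9, 10, 11, 4]
k=7: 4<11, buf[7] = 11+1 = 12 → [6, 5, 7, 8, 9, 10, 11, 12]

[6, 5, 7, 8, 9, 10, 11, 12]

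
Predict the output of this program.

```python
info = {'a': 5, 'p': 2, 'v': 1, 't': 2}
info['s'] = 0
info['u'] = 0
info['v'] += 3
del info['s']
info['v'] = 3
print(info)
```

{'a': 5, 'p': 2, 'v': 3, 't': 2, 'u': 0}

info['s'] = 0 → {'a': 5, 'p': 2, 'v': 1, 't': 2, 's': 0}
info['u'] = 0 → {'a': 5, 'p': 2, 'v': 1, 't': 2, 's': 0, 'u': 0}
info['v'] = 1+3 = 4 → {'a': 5, 'p': 2, 'v': 4, 't': 2, 's': 0, 'u': 0}
del 's' → {'a': 5, 'p': 2, 'v': 4, 't': 2, 'u': 0}
info['v'] = 3 → {'a': 5, 'p': 2, 'v': 3, 't': 2, 'u': 0}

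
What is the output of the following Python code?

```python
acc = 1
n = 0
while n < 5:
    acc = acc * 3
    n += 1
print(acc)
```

n=0: acc = 1*3 = 3
n=1: acc = 3*3 = 9
n=2: acc = 9*3 = 27
n=3: acc = 27*3 = 81
n=4: acc = 81*3 = 243

243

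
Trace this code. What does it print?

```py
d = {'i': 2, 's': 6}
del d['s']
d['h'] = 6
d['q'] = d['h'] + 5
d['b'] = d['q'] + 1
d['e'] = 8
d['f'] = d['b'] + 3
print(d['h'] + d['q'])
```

17

del 's' → {'i': 2}
d['h'] = 6 → {'i': 2, 'h': 6}
d['q'] = d['h']+5 = 11 → {'i': 2, 'h': 6, 'q': 11}
d['b'] = d['q']+1 = 12 → {'i': 2, 'h': 6, 'q': 11, 'b': 12}
d['e'] = 8 → {'i': 2, 'h': 6, 'q': 11, 'b': 12, 'e': 8}
d['f'] = d['b']+3 = 15 → {'i': 2, 'h': 6, 'q': 11, 'b': 12, 'e': 8, 'f': 15}
d['h']+d['q'] = 6+11 = 17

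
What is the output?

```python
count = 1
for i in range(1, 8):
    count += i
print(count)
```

i=1: count = 1+1 = 2
i=2: count = 2+2 = 4
i=3: count = 4+3 = 7
i=4: count = 7+4 = 11
i=5: count = 11+5 = 16
i=6: count = 16+6 = 22
i=7: count = 22+7 = 29

29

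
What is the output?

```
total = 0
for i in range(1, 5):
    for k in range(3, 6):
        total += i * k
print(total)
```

120

i=1,k=3: total = 0+3 = 3
i=1,k=4: total = 3+4 = 7
i=1,k=5: total = 7+5 = 12
i=2,k=3: total = 12+6 = 18
i=2,k=4: total = 18+8 = 26
i=2,k=5: total = 26+10 = 36
i=3,k=3: total = 36+9 = 45
i=3,k=4: total = 45+12 = 57
i=3,k=5: total = 57+15 = 72
i=4,k=3: total = 72+12 = 84
i=4,k=4: total = 84+16 = 100
i=4,k=5: total = 100+20 = 120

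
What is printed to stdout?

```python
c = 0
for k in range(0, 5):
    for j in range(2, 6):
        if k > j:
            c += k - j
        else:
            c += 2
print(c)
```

38

k=0,j=2: not 0>2, c = 0+2 = 2
k=0,j=3: not 0>3, c = 2+2 = 4
k=0,j=4: not 0>4, c = 4+2 = 6
k=0,j=5: not 0>5, c = 6+2 = 8
k=1,j=2: not 1>2, c = 8+2 = 10
k=1,j=3: not 1>3, c = 10+2 = 12
k=1,j=4: not 1>4, c = 12+2 = 14
k=1,j=5: not 1>5, c = 14+2 = 16
k=2,j=2: not 2>2, c = 16+2 = 18
k=2,j=3: not 2>3, c = 18+2 = 20
k=2,j=4: not 2>4, c = 20+2 = 22
k=2,j=5: not 2>5, c = 22+2 = 24
k=3,j=2: 3>2, c = 24+1 = 25
k=3,j=3: not 3>3, c = 25+2 = 27
k=3,j=4: not 3>4, c = 27+2 = 29
k=3,j=5: not 3>5, c = 29+2 = 31
k=4,j=2: 4>2, c = 31+2 = 33
k=4,j=3: 4>3, c = 33+1 = 34
k=4,j=4: not 4>4, c = 34+2 = 36
k=4,j=5: not 4>5, c = 36+2 = 38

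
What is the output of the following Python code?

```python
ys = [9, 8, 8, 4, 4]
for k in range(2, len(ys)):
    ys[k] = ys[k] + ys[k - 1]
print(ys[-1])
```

k=2: ys[2] = 8+8 = 16 → [9, 8, 16, 4, 4]
k=3: ys[3] = 4+16 = 20 → [9, 8, 16, 20, 4]
k=4: ys[4] = 4+20 = 24 → [9, 8, 16, 20, 24]

24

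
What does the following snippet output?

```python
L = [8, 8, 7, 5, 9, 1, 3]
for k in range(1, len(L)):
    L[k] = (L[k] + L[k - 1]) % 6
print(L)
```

k=1: L[1] = (8+8)%6 = 4 → [8, 4, 7, 5, 9, 1, 3]
k=2: L[2] = (7+4)%6 = 5 → [8, 4, 5, 5, 9, 1, 3]
k=3: L[3] = (5+5)%6 = 4 → [8, 4, 5, 4, 9, 1, 3]
k=4: L[4] = (9+4)%6 = 1 → [8, 4, 5, 4, 1, 1, 3]
k=5: L[5] = (1+1)%6 = 2 → [8, 4, 5, 4, 1, 2, 3]
k=6: L[6] = (3+2)%6 = 5 → [8, 4, 5, 4, 1, 2, 5]

[8, 4, 5, 4, 1, 2, 5]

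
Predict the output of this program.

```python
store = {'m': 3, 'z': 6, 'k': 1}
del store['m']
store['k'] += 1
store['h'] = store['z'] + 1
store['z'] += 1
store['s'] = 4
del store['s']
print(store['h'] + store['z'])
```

14

del 'm' → {'z': 6, 'k': 1}
store['k'] = 1+1 = 2 → {'z': 6, 'k': 2}
store['h'] = store['z']+1 = 7 → {'z': 6, 'k': 2, 'h': 7}
store['z'] = 6+1 = 7 → {'z': 7, 'k': 2, 'h': 7}
store['s'] = 4 → {'z': 7, 'k': 2, 'h': 7, 's': 4}
del 's' → {'z': 7, 'k': 2, 'h': 7}
store['h']+store['z'] = 7+7 = 14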